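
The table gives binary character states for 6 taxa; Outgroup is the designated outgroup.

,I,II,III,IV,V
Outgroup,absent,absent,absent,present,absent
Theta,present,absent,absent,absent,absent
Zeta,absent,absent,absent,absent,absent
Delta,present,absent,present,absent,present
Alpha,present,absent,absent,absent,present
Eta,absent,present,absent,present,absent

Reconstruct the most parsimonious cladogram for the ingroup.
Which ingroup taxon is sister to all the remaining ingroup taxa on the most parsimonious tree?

Character polarity is set by the outgroup: the derived state is whichever differs from the outgroup's state, so for IV the derived state is 'absent', and for the remaining characters it is 'present'.
I (derived state 'present') is shared by Alpha, Delta, and Theta — a synapomorphy uniting that clade.
II: derived state 'present' in Eta only — an autapomorphy, so it tells us nothing about relationships among taxa.
III (derived state 'present') is unique to Delta (autapomorphy; uninformative for grouping).
Only Alpha, Delta, Theta, and Zeta show the derived state 'absent' for IV, supporting them as a clade.
V (derived state 'present') is shared by Alpha and Delta — a synapomorphy uniting that clade.
Most parsimonious ingroup topology: (((Theta,(Delta,Alpha)),Zeta),Eta).
Eta is sister to the clade containing all other ingroup taxa, so it is the earliest-diverging (most basal) ingroup lineage.

Eta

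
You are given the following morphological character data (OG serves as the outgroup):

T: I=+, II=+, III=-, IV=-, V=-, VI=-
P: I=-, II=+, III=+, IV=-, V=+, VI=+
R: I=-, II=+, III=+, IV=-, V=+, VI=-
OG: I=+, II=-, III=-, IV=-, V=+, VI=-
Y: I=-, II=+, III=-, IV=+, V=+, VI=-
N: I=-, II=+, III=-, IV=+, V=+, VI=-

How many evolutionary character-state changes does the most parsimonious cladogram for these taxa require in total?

6

Character polarity is set by the outgroup: the derived state is whichever differs from the outgroup's state, so for I, V the derived state is '-', and for the remaining characters it is '+'.
I: derived state '-' in N, P, R, and Y only — synapomorphy for {N, P, R, Y}.
All ingroup taxa share the derived state '+' for II; it defines the ingroup but does not resolve relationships within it.
Only P and R show the derived state '+' for III, supporting them as a clade.
Only N and Y show the derived state '+' for IV, supporting them as a clade.
V: derived state '-' in T only — an autapomorphy, so it tells us nothing about relationships among taxa.
VI (derived state '+') is unique to P (autapomorphy; uninformative for grouping).
Most parsimonious ingroup topology: (((R,P),(Y,N)),T).
Changes per character on this tree: I: 1; II: 1; III: 1; IV: 1; V: 1; VI: 1.
Total = 6.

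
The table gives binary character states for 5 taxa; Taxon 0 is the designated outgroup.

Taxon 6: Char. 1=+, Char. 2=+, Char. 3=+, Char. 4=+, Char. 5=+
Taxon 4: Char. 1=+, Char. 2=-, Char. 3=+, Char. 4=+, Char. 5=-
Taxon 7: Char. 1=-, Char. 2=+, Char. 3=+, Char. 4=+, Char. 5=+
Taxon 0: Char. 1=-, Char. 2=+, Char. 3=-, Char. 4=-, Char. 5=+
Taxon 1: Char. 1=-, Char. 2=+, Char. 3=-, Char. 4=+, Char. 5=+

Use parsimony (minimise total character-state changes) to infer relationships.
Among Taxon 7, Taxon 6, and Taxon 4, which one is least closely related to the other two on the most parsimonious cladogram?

Character polarity is set by the outgroup: the derived state is whichever differs from the outgroup's state, so for Char. 2, Char. 5 the derived state is '-', and for the remaining characters it is '+'.
Char. 1: derived state '+' in Taxon 4 and Taxon 6 only — synapomorphy for {Taxon 4, Taxon 6}.
Char. 2: derived state '-' in Taxon 4 only — an autapomorphy, so it tells us nothing about relationships among taxa.
Char. 3: derived state '+' in Taxon 4, Taxon 6, and Taxon 7 only — synapomorphy for {Taxon 4, Taxon 6, Taxon 7}.
All ingroup taxa share the derived state '+' for Char. 4; it defines the ingroup but does not resolve relationships within it.
Char. 5 (derived state '-') is unique to Taxon 4 (autapomorphy; uninformative for grouping).
Most parsimonious ingroup topology: (Taxon 1,((Taxon 4,Taxon 6),Taxon 7)).
Taxon 6 and Taxon 4 share a more recent common ancestor with each other than either does with Taxon 7, so Taxon 7 is the least closely related of the three.

Taxon 7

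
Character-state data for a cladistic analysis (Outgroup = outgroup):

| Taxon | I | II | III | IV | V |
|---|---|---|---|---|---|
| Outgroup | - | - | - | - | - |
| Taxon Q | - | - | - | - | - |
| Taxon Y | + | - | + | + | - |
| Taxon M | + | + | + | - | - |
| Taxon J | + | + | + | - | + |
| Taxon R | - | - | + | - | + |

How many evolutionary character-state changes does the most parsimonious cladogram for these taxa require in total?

6

The outgroup has state '-' for every character, so '+' is the derived state throughout.
Only Taxon J, Taxon M, and Taxon Y show the derived state '+' for I, supporting them as a clade.
II: derived state '+' in Taxon J and Taxon M only — synapomorphy for {Taxon J, Taxon M}.
Only Taxon J, Taxon M, Taxon R, and Taxon Y show the derived state '+' for III, supporting them as a clade.
IV: derived state '+' in Taxon Y only — an autapomorphy, so it tells us nothing about relationships among taxa.
V (state '+') occurs in Taxon J and Taxon R but conflicts with the nesting implied by the other characters — most parsimoniously interpreted as homoplasy.
Most parsimonious ingroup topology: (Taxon Q,((Taxon Y,(Taxon M,Taxon J)),Taxon R)).
Changes per character on this tree: I: 1; II: 1; III: 1; IV: 1; V: 2.
Total = 6.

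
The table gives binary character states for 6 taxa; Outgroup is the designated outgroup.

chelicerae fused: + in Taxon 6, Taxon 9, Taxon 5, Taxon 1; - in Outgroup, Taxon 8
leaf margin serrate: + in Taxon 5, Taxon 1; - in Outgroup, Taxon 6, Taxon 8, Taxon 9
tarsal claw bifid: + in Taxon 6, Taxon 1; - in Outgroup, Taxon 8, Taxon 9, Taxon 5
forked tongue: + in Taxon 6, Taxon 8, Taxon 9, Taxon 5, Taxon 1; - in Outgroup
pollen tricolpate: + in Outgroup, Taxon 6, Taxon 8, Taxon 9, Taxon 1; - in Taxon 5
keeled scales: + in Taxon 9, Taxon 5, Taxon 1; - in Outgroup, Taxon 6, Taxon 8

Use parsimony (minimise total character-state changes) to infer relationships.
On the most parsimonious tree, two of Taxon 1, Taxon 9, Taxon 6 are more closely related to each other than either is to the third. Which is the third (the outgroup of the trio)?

Character polarity is set by the outgroup: the derived state is whichever differs from the outgroup's state, so for pollen tricolpate the derived state is '-', and for the remaining characters it is '+'.
Only Taxon 1, Taxon 5, Taxon 6, and Taxon 9 show the derived state '+' for chelicerae fused, supporting them as a clade.
Only Taxon 1 and Taxon 5 show the derived state '+' for leaf margin serrate, supporting them as a clade.
tarsal claw bifid (state '+') occurs in Taxon 1 and Taxon 6 but conflicts with the nesting implied by the other characters — most parsimoniously interpreted as homoplasy.
forked tongue (derived state '+') is shared by all ingroup taxa — unites the whole ingroup.
pollen tricolpate (derived state '-') is unique to Taxon 5 (autapomorphy; uninformative for grouping).
Only Taxon 1, Taxon 5, and Taxon 9 show the derived state '+' for keeled scales, supporting them as a clade.
Most parsimonious ingroup topology: ((Taxon 6,(Taxon 9,(Taxon 5,Taxon 1))),Taxon 8).
Taxon 1 and Taxon 9 share a more recent common ancestor with each other than either does with Taxon 6, so Taxon 6 is the least closely related of the three.

Taxon 6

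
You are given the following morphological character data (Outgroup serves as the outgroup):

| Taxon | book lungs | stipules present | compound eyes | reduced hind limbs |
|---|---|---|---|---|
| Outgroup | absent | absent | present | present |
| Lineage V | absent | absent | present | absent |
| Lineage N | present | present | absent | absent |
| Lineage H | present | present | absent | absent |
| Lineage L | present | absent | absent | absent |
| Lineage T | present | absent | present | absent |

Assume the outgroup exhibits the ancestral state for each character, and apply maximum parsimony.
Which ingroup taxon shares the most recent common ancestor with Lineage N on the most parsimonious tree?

Lineage H

Character polarity is set by the outgroup: the derived state is whichever differs from the outgroup's state, so for compound eyes, reduced hind limbs the derived state is 'absent', and for the remaining characters it is 'present'.
book lungs: derived state 'present' in Lineage H, Lineage L, Lineage N, and Lineage T only — synapomorphy for {Lineage H, Lineage L, Lineage N, Lineage T}.
stipules present (derived state 'present') is shared by Lineage H and Lineage N — a synapomorphy uniting that clade.
Only Lineage H, Lineage L, and Lineage N show the derived state 'absent' for compound eyes, supporting them as a clade.
reduced hind limbs (derived state 'absent') is shared by all ingroup taxa — unites the whole ingroup.
Most parsimonious ingroup topology: (Lineage V,(((Lineage N,Lineage H),Lineage L),Lineage T)).
Lineage N and Lineage H form a cherry on this tree, so they are sister taxa.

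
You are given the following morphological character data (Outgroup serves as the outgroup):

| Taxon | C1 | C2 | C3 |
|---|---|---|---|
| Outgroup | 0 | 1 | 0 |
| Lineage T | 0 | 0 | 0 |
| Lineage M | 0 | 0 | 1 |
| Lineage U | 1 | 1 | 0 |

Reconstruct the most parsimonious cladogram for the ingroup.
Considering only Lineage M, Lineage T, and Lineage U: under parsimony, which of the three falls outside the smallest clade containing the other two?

Character polarity is set by the outgroup: the derived state is whichever differs from the outgroup's state, so for C2 the derived state is '0', and for the remaining characters it is '1'.
C1 (derived state '1') is unique to Lineage U (autapomorphy; uninformative for grouping).
C2: derived state '0' in Lineage M and Lineage T only — synapomorphy for {Lineage M, Lineage T}.
C3: derived state '1' in Lineage M only — an autapomorphy, so it tells us nothing about relationships among taxa.
Most parsimonious ingroup topology: ((Lineage T,Lineage M),Lineage U).
Lineage M and Lineage T share a more recent common ancestor with each other than either does with Lineage U, so Lineage U is the least closely related of the three.

Lineage U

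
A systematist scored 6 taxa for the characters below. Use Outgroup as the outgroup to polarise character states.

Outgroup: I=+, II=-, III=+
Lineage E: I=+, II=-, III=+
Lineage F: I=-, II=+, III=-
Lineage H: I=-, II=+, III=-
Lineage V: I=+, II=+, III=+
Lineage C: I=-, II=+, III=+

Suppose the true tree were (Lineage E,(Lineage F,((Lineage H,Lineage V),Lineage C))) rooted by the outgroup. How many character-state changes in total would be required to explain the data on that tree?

Map each character onto (Lineage E,(Lineage F,((Lineage H,Lineage V),Lineage C))) (rooted by Outgroup) and count the minimum state changes it requires (Fitch parsimony):
I: 2; II: 1; III: 2.
Total tree length = 5.

5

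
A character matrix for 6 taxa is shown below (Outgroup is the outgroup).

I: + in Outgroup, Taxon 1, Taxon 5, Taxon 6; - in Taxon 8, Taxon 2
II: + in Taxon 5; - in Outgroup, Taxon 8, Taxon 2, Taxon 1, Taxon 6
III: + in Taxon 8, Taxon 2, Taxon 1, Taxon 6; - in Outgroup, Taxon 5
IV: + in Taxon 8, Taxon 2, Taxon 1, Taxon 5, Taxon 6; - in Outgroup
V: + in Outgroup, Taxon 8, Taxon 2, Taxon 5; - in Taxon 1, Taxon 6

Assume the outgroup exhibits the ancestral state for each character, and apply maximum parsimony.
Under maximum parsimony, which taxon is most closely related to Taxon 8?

Character polarity is set by the outgroup: the derived state is whichever differs from the outgroup's state, so for I, V the derived state is '-', and for the remaining characters it is '+'.
I (derived state '-') is shared by Taxon 2 and Taxon 8 — a synapomorphy uniting that clade.
II: derived state '+' in Taxon 5 only — an autapomorphy, so it tells us nothing about relationships among taxa.
III (derived state '+') is shared by Taxon 1, Taxon 2, Taxon 6, and Taxon 8 — a synapomorphy uniting that clade.
All ingroup taxa share the derived state '+' for IV; it defines the ingroup but does not resolve relationships within it.
V (derived state '-') is shared by Taxon 1 and Taxon 6 — a synapomorphy uniting that clade.
Most parsimonious ingroup topology: (((Taxon 8,Taxon 2),(Taxon 1,Taxon 6)),Taxon 5).
Taxon 8 and Taxon 2 form a cherry on this tree, so they are sister taxa.

Taxon 2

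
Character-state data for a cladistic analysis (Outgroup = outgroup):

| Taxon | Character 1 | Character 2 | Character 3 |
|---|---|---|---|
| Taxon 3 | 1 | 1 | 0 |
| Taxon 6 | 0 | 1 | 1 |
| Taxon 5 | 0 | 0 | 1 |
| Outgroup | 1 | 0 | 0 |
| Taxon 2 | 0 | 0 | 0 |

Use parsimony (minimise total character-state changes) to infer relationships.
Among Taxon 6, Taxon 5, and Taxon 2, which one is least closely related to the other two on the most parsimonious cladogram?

Taxon 2

Character polarity is set by the outgroup: the derived state is whichever differs from the outgroup's state, so for Character 1 the derived state is '0', and for the remaining characters it is '1'.
Character 1: derived state '0' in Taxon 2, Taxon 5, and Taxon 6 only — synapomorphy for {Taxon 2, Taxon 5, Taxon 6}.
Character 2 (state '1') occurs in Taxon 3 and Taxon 6 but conflicts with the nesting implied by the other characters — most parsimoniously interpreted as homoplasy.
Only Taxon 5 and Taxon 6 show the derived state '1' for Character 3, supporting them as a clade.
Most parsimonious ingroup topology: (((Taxon 5,Taxon 6),Taxon 2),Taxon 3).
Taxon 6 and Taxon 5 share a more recent common ancestor with each other than either does with Taxon 2, so Taxon 2 is the least closely related of the three.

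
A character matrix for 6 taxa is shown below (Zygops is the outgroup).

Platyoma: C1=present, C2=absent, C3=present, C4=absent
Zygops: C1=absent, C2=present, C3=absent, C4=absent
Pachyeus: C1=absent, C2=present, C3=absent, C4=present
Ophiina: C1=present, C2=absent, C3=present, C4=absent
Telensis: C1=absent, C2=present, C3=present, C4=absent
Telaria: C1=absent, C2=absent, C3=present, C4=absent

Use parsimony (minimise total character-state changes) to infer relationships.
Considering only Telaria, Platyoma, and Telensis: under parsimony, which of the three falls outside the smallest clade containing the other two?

Telensis

Character polarity is set by the outgroup: the derived state is whichever differs from the outgroup's state, so for C2 the derived state is 'absent', and for the remaining characters it is 'present'.
C1 (derived state 'present') is shared by Ophiina and Platyoma — a synapomorphy uniting that clade.
C2: derived state 'absent' in Ophiina, Platyoma, and Telaria only — synapomorphy for {Ophiina, Platyoma, Telaria}.
C3: derived state 'present' in Ophiina, Platyoma, Telaria, and Telensis only — synapomorphy for {Ophiina, Platyoma, Telaria, Telensis}.
C4: derived state 'present' in Pachyeus only — an autapomorphy, so it tells us nothing about relationships among taxa.
Most parsimonious ingroup topology: ((Telensis,((Platyoma,Ophiina),Telaria)),Pachyeus).
Platyoma and Telaria share a more recent common ancestor with each other than either does with Telensis, so Telensis is the least closely related of the three.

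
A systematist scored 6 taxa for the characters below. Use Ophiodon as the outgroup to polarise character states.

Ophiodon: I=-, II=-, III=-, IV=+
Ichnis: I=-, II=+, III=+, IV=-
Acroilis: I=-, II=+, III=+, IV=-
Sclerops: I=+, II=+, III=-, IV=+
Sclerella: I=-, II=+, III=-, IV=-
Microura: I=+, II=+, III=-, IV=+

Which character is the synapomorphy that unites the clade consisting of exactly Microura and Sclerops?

Character polarity is set by the outgroup: the derived state is whichever differs from the outgroup's state, so for IV the derived state is '-', and for the remaining characters it is '+'.
I (derived state '+') is shared by Microura and Sclerops — a synapomorphy uniting that clade.
II (derived state '+') is shared by all ingroup taxa — unites the whole ingroup.
Only Acroilis and Ichnis show the derived state '+' for III, supporting them as a clade.
IV: derived state '-' in Acroilis, Ichnis, and Sclerella only — synapomorphy for {Acroilis, Ichnis, Sclerella}.
Most parsimonious ingroup topology: (((Ichnis,Acroilis),Sclerella),(Sclerops,Microura)).
The clade {Microura, Sclerops} is supported by I: its derived state '+' occurs in exactly those taxa and in no other taxon (including the outgroup).

I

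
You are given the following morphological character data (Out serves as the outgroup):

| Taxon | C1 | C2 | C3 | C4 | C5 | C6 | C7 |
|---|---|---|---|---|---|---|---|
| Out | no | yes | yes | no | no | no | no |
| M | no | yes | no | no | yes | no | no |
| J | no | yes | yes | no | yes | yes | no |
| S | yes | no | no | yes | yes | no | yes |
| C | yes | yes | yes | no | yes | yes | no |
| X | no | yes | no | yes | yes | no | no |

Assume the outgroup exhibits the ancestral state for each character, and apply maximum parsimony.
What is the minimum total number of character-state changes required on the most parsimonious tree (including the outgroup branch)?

Character polarity is set by the outgroup: the derived state is whichever differs from the outgroup's state, so for C2, C3 the derived state is 'no', and for the remaining characters it is 'yes'.
C1 (state 'yes') occurs in C and S but conflicts with the nesting implied by the other characters — most parsimoniously interpreted as homoplasy.
C2 (derived state 'no') is unique to S (autapomorphy; uninformative for grouping).
C3: derived state 'no' in M, S, and X only — synapomorphy for {M, S, X}.
C4: derived state 'yes' in S and X only — synapomorphy for {S, X}.
All ingroup taxa share the derived state 'yes' for C5; it defines the ingroup but does not resolve relationships within it.
Only C and J show the derived state 'yes' for C6, supporting them as a clade.
C7 (derived state 'yes') is unique to S (autapomorphy; uninformative for grouping).
Most parsimonious ingroup topology: ((M,(S,X)),(J,C)).
Changes per character on this tree: C1: 2; C2: 1; C3: 1; C4: 1; C5: 1; C6: 1; C7: 1.
Total = 8.

8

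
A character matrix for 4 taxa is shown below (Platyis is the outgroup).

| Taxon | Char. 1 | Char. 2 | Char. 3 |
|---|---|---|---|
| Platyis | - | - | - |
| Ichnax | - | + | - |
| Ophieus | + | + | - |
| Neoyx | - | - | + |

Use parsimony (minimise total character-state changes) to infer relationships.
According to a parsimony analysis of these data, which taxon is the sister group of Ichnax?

The outgroup has state '-' for every character, so '+' is the derived state throughout.
Char. 1 (derived state '+') is unique to Ophieus (autapomorphy; uninformative for grouping).
Char. 2: derived state '+' in Ichnax and Ophieus only — synapomorphy for {Ichnax, Ophieus}.
Char. 3: derived state '+' in Neoyx only — an autapomorphy, so it tells us nothing about relationships among taxa.
Most parsimonious ingroup topology: ((Ichnax,Ophieus),Neoyx).
Ichnax and Ophieus form a cherry on this tree, so they are sister taxa.

Ophieus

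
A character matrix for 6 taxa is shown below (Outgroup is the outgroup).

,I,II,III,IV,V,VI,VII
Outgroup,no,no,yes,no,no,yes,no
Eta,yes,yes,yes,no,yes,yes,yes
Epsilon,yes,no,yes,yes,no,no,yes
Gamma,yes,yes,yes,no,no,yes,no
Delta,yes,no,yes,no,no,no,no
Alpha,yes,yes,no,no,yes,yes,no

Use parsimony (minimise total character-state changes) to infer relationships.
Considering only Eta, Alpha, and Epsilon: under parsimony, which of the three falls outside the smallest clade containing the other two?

Character polarity is set by the outgroup: the derived state is whichever differs from the outgroup's state, so for III, VI the derived state is 'no', and for the remaining characters it is 'yes'.
I (derived state 'yes') is shared by all ingroup taxa — unites the whole ingroup.
II (derived state 'yes') is shared by Alpha, Eta, and Gamma — a synapomorphy uniting that clade.
III (derived state 'no') is unique to Alpha (autapomorphy; uninformative for grouping).
IV: derived state 'yes' in Epsilon only — an autapomorphy, so it tells us nothing about relationships among taxa.
V (derived state 'yes') is shared by Alpha and Eta — a synapomorphy uniting that clade.
VI: derived state 'no' in Delta and Epsilon only — synapomorphy for {Delta, Epsilon}.
VII groups Epsilon and Eta, which is incompatible with the clades supported by the remaining characters; treating it as convergent (homoplasy) costs fewer steps than any alternative tree.
Most parsimonious ingroup topology: (((Eta,Alpha),Gamma),(Epsilon,Delta)).
Alpha and Eta share a more recent common ancestor with each other than either does with Epsilon, so Epsilon is the least closely related of the three.

Epsilon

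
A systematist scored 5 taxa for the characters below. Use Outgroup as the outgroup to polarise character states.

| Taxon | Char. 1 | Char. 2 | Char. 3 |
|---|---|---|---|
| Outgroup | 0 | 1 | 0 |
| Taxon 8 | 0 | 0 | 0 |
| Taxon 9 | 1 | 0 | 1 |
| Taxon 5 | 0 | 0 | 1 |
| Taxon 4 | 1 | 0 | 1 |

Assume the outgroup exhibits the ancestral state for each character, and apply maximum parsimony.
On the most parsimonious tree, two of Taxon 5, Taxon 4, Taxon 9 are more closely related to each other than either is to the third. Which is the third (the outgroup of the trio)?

Character polarity is set by the outgroup: the derived state is whichever differs from the outgroup's state, so for Char. 2 the derived state is '0', and for the remaining characters it is '1'.
Only Taxon 4 and Taxon 9 show the derived state '1' for Char. 1, supporting them as a clade.
Char. 2 (derived state '0') is shared by all ingroup taxa — unites the whole ingroup.
Only Taxon 4, Taxon 5, and Taxon 9 show the derived state '1' for Char. 3, supporting them as a clade.
Most parsimonious ingroup topology: (Taxon 8,((Taxon 9,Taxon 4),Taxon 5)).
Taxon 9 and Taxon 4 share a more recent common ancestor with each other than either does with Taxon 5, so Taxon 5 is the least closely related of the three.

Taxon 5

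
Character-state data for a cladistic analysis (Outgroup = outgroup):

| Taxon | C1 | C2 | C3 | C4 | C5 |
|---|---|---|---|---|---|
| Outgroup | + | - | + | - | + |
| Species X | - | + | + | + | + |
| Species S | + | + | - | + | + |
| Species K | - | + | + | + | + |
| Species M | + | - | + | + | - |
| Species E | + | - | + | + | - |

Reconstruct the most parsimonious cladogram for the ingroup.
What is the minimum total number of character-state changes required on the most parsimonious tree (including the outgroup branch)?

Character polarity is set by the outgroup: the derived state is whichever differs from the outgroup's state, so for C1, C3, C5 the derived state is '-', and for the remaining characters it is '+'.
C1: derived state '-' in Species K and Species X only — synapomorphy for {Species K, Species X}.
Only Species K, Species S, and Species X show the derived state '+' for C2, supporting them as a clade.
C3: derived state '-' in Species S only — an autapomorphy, so it tells us nothing about relationships among taxa.
C4 (derived state '+') is shared by all ingroup taxa — unites the whole ingroup.
C5 (derived state '-') is shared by Species E and Species M — a synapomorphy uniting that clade.
Most parsimonious ingroup topology: (((Species X,Species K),Species S),(Species M,Species E)).
Changes per character on this tree: C1: 1; C2: 1; C3: 1; C4: 1; C5: 1.
Total = 5.

5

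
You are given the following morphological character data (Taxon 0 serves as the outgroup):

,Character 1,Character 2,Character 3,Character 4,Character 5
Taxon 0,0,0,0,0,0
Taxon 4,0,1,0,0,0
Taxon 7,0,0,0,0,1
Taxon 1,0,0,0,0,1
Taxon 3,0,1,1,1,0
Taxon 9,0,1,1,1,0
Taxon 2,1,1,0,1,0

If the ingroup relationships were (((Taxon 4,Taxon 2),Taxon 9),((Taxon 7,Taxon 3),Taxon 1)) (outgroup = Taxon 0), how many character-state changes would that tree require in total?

Map each character onto (((Taxon 4,Taxon 2),Taxon 9),((Taxon 7,Taxon 3),Taxon 1)) (rooted by Taxon 0) and count the minimum state changes it requires (Fitch parsimony):
Character 1: 1; Character 2: 2; Character 3: 2; Character 4: 3; Character 5: 2.
Total tree length = 10.

10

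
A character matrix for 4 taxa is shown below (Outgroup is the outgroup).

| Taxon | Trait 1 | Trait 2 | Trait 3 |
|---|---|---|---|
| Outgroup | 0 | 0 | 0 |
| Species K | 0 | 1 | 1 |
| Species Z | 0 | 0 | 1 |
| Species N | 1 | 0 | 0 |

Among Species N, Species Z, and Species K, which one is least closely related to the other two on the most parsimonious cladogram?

Species N

The outgroup has state '0' for every character, so '1' is the derived state throughout.
Trait 1: derived state '1' in Species N only — an autapomorphy, so it tells us nothing about relationships among taxa.
Trait 2: derived state '1' in Species K only — an autapomorphy, so it tells us nothing about relationships among taxa.
Only Species K and Species Z show the derived state '1' for Trait 3, supporting them as a clade.
Most parsimonious ingroup topology: ((Species K,Species Z),Species N).
Species Z and Species K share a more recent common ancestor with each other than either does with Species N, so Species N is the least closely related of the three.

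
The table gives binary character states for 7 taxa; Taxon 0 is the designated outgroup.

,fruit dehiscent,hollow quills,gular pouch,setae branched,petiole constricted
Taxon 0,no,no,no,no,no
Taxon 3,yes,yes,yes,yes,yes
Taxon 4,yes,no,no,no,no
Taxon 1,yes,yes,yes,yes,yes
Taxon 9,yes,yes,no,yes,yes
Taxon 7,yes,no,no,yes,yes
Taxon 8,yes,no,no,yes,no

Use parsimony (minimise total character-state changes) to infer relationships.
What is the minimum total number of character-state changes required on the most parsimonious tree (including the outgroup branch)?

5

The outgroup has state 'no' for every character, so 'yes' is the derived state throughout.
All ingroup taxa share the derived state 'yes' for fruit dehiscent; it defines the ingroup but does not resolve relationships within it.
Only Taxon 1, Taxon 3, and Taxon 9 show the derived state 'yes' for hollow quills, supporting them as a clade.
gular pouch: derived state 'yes' in Taxon 1 and Taxon 3 only — synapomorphy for {Taxon 1, Taxon 3}.
setae branched: derived state 'yes' in Taxon 1, Taxon 3, Taxon 7, Taxon 8, and Taxon 9 only — synapomorphy for {Taxon 1, Taxon 3, Taxon 7, Taxon 8, Taxon 9}.
petiole constricted: derived state 'yes' in Taxon 1, Taxon 3, Taxon 7, and Taxon 9 only — synapomorphy for {Taxon 1, Taxon 3, Taxon 7, Taxon 9}.
Most parsimonious ingroup topology: (((((Taxon 3,Taxon 1),Taxon 9),Taxon 7),Taxon 8),Taxon 4).
Changes per character on this tree: fruit dehiscent: 1; hollow quills: 1; gular pouch: 1; setae branched: 1; petiole constricted: 1.
Total = 5.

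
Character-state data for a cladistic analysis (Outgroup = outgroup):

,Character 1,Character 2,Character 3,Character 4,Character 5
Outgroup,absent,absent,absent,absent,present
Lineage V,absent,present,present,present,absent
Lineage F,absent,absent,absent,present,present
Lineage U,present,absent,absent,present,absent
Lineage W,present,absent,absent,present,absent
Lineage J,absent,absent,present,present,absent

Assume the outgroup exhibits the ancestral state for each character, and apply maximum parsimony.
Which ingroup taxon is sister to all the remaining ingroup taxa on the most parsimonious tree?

Character polarity is set by the outgroup: the derived state is whichever differs from the outgroup's state, so for Character 5 the derived state is 'absent', and for the remaining characters it is 'present'.
Character 1 (derived state 'present') is shared by Lineage U and Lineage W — a synapomorphy uniting that clade.
Character 2 (derived state 'present') is unique to Lineage V (autapomorphy; uninformative for grouping).
Character 3 (derived state 'present') is shared by Lineage J and Lineage V — a synapomorphy uniting that clade.
All ingroup taxa share the derived state 'present' for Character 4; it defines the ingroup but does not resolve relationships within it.
Character 5 (derived state 'absent') is shared by Lineage J, Lineage U, Lineage V, and Lineage W — a synapomorphy uniting that clade.
Most parsimonious ingroup topology: (((Lineage V,Lineage J),(Lineage U,Lineage W)),Lineage F).
Lineage F is sister to the clade containing all other ingroup taxa, so it is the earliest-diverging (most basal) ingroup lineage.

Lineage F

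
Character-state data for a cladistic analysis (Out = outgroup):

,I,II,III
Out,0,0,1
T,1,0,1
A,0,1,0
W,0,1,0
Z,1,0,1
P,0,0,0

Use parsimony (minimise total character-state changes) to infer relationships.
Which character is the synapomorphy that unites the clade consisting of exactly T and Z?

Character polarity is set by the outgroup: the derived state is whichever differs from the outgroup's state, so for III the derived state is '0', and for the remaining characters it is '1'.
I: derived state '1' in T and Z only — synapomorphy for {T, Z}.
II (derived state '1') is shared by A and W — a synapomorphy uniting that clade.
III (derived state '0') is shared by A, P, and W — a synapomorphy uniting that clade.
Most parsimonious ingroup topology: ((T,Z),((A,W),P)).
The clade {T, Z} is supported by I: its derived state '1' occurs in exactly those taxa and in no other taxon (including the outgroup).

I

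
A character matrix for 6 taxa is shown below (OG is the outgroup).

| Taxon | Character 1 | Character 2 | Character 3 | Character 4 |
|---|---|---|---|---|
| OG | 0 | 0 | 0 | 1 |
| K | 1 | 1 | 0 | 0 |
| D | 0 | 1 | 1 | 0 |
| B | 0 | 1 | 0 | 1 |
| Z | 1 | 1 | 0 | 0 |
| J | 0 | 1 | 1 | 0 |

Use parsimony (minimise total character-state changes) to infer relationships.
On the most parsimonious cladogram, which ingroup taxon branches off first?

Character polarity is set by the outgroup: the derived state is whichever differs from the outgroup's state, so for Character 4 the derived state is '0', and for the remaining characters it is '1'.
Character 1: derived state '1' in K and Z only — synapomorphy for {K, Z}.
Character 2 (derived state '1') is shared by all ingroup taxa — unites the whole ingroup.
Only D and J show the derived state '1' for Character 3, supporting them as a clade.
Only D, J, K, and Z show the derived state '0' for Character 4, supporting them as a clade.
Most parsimonious ingroup topology: (((K,Z),(D,J)),B).
B is sister to the clade containing all other ingroup taxa, so it is the earliest-diverging (most basal) ingroup lineage.

B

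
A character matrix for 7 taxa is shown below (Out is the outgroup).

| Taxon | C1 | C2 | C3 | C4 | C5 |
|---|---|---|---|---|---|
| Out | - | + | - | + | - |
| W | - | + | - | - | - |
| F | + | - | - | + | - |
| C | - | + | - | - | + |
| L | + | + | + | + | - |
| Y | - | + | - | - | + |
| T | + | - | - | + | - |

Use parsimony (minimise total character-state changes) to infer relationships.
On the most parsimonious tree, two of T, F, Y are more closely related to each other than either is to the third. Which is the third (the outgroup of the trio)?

Character polarity is set by the outgroup: the derived state is whichever differs from the outgroup's state, so for C2, C4 the derived state is '-', and for the remaining characters it is '+'.
C1 (derived state '+') is shared by F, L, and T — a synapomorphy uniting that clade.
C2 (derived state '-') is shared by F and T — a synapomorphy uniting that clade.
C3 (derived state '+') is unique to L (autapomorphy; uninformative for grouping).
C4: derived state '-' in C, W, and Y only — synapomorphy for {C, W, Y}.
C5 (derived state '+') is shared by C and Y — a synapomorphy uniting that clade.
Most parsimonious ingroup topology: ((W,(C,Y)),((F,T),L)).
T and F share a more recent common ancestor with each other than either does with Y, so Y is the least closely related of the three.

Y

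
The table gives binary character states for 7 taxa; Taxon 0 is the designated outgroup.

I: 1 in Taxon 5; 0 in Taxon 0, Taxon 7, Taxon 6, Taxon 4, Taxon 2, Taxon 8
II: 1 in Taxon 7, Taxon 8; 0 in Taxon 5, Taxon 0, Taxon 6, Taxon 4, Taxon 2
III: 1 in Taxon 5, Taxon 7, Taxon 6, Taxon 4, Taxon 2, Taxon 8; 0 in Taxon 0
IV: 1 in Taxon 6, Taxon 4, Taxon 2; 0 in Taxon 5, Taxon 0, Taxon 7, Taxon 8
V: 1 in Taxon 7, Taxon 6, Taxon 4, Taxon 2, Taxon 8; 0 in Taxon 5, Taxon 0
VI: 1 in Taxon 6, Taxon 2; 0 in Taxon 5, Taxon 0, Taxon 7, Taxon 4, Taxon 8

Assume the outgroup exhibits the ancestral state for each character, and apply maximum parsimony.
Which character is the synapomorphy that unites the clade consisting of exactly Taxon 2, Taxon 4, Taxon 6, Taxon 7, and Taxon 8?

The outgroup has state '0' for every character, so '1' is the derived state throughout.
I (derived state '1') is unique to Taxon 5 (autapomorphy; uninformative for grouping).
II: derived state '1' in Taxon 7 and Taxon 8 only — synapomorphy for {Taxon 7, Taxon 8}.
All ingroup taxa share the derived state '1' for III; it defines the ingroup but does not resolve relationships within it.
Only Taxon 2, Taxon 4, and Taxon 6 show the derived state '1' for IV, supporting them as a clade.
Only Taxon 2, Taxon 4, Taxon 6, Taxon 7, and Taxon 8 show the derived state '1' for V, supporting them as a clade.
Only Taxon 2 and Taxon 6 show the derived state '1' for VI, supporting them as a clade.
Most parsimonious ingroup topology: ((((Taxon 2,Taxon 6),Taxon 4),(Taxon 8,Taxon 7)),Taxon 5).
The clade {Taxon 2, Taxon 4, Taxon 6, Taxon 7, Taxon 8} is supported by V: its derived state '1' occurs in exactly those taxa and in no other taxon (including the outgroup).

V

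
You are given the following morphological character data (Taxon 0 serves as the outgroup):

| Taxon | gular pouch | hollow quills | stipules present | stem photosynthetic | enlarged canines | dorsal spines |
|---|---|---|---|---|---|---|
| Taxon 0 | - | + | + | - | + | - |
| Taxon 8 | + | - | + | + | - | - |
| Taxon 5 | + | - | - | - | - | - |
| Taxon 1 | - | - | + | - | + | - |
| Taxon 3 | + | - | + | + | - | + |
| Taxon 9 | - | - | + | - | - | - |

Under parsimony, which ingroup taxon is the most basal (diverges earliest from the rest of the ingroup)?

Taxon 1

Character polarity is set by the outgroup: the derived state is whichever differs from the outgroup's state, so for hollow quills, stipules present, enlarged canines the derived state is '-', and for the remaining characters it is '+'.
gular pouch (derived state '+') is shared by Taxon 3, Taxon 5, and Taxon 8 — a synapomorphy uniting that clade.
All ingroup taxa share the derived state '-' for hollow quills; it defines the ingroup but does not resolve relationships within it.
stipules present (derived state '-') is unique to Taxon 5 (autapomorphy; uninformative for grouping).
Only Taxon 3 and Taxon 8 show the derived state '+' for stem photosynthetic, supporting them as a clade.
enlarged canines (derived state '-') is shared by Taxon 3, Taxon 5, Taxon 8, and Taxon 9 — a synapomorphy uniting that clade.
dorsal spines: derived state '+' in Taxon 3 only — an autapomorphy, so it tells us nothing about relationships among taxa.
Most parsimonious ingroup topology: ((((Taxon 8,Taxon 3),Taxon 5),Taxon 9),Taxon 1).
Taxon 1 is sister to the clade containing all other ingroup taxa, so it is the earliest-diverging (most basal) ingroup lineage.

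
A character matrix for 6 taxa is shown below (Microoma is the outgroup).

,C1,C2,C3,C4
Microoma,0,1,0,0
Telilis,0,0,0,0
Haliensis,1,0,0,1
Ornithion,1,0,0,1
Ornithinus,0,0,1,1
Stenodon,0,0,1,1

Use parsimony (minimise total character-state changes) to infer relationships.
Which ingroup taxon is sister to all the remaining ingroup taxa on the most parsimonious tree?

Telilis

Character polarity is set by the outgroup: the derived state is whichever differs from the outgroup's state, so for C2 the derived state is '0', and for the remaining characters it is '1'.
C1: derived state '1' in Haliensis and Ornithion only — synapomorphy for {Haliensis, Ornithion}.
All ingroup taxa share the derived state '0' for C2; it defines the ingroup but does not resolve relationships within it.
C3: derived state '1' in Ornithinus and Stenodon only — synapomorphy for {Ornithinus, Stenodon}.
C4 (derived state '1') is shared by Haliensis, Ornithinus, Ornithion, and Stenodon — a synapomorphy uniting that clade.
Most parsimonious ingroup topology: (Telilis,((Haliensis,Ornithion),(Ornithinus,Stenodon))).
Telilis is sister to the clade containing all other ingroup taxa, so it is the earliest-diverging (most basal) ingroup lineage.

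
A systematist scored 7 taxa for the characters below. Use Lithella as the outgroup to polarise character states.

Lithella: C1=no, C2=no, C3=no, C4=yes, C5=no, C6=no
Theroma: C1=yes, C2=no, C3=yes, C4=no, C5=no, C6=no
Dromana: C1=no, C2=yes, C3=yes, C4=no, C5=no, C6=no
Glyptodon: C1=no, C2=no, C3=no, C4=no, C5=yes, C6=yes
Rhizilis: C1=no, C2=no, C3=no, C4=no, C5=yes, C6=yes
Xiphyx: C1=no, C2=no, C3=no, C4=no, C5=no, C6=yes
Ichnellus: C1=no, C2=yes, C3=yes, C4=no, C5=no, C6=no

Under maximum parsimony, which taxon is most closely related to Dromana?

Character polarity is set by the outgroup: the derived state is whichever differs from the outgroup's state, so for C4 the derived state is 'no', and for the remaining characters it is 'yes'.
C1 (derived state 'yes') is unique to Theroma (autapomorphy; uninformative for grouping).
C2 (derived state 'yes') is shared by Dromana and Ichnellus — a synapomorphy uniting that clade.
Only Dromana, Ichnellus, and Theroma show the derived state 'yes' for C3, supporting them as a clade.
All ingroup taxa share the derived state 'no' for C4; it defines the ingroup but does not resolve relationships within it.
C5: derived state 'yes' in Glyptodon and Rhizilis only — synapomorphy for {Glyptodon, Rhizilis}.
C6 (derived state 'yes') is shared by Glyptodon, Rhizilis, and Xiphyx — a synapomorphy uniting that clade.
Most parsimonious ingroup topology: ((Theroma,(Dromana,Ichnellus)),((Glyptodon,Rhizilis),Xiphyx)).
Dromana and Ichnellus form a cherry on this tree, so they are sister taxa.

Ichnellus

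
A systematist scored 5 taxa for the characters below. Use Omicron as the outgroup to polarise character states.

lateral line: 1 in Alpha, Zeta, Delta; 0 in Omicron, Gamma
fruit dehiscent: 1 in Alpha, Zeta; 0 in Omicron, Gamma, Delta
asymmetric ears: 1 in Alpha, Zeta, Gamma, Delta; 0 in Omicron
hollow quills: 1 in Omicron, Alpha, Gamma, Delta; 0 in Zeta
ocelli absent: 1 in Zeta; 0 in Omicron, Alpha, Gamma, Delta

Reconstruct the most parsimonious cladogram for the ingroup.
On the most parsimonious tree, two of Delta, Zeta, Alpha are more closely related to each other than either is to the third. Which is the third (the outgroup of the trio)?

Delta

Character polarity is set by the outgroup: the derived state is whichever differs from the outgroup's state, so for hollow quills the derived state is '0', and for the remaining characters it is '1'.
lateral line (derived state '1') is shared by Alpha, Delta, and Zeta — a synapomorphy uniting that clade.
fruit dehiscent (derived state '1') is shared by Alpha and Zeta — a synapomorphy uniting that clade.
All ingroup taxa share the derived state '1' for asymmetric ears; it defines the ingroup but does not resolve relationships within it.
hollow quills (derived state '0') is unique to Zeta (autapomorphy; uninformative for grouping).
ocelli absent: derived state '1' in Zeta only — an autapomorphy, so it tells us nothing about relationships among taxa.
Most parsimonious ingroup topology: (((Alpha,Zeta),Delta),Gamma).
Alpha and Zeta share a more recent common ancestor with each other than either does with Delta, so Delta is the least closely related of the three.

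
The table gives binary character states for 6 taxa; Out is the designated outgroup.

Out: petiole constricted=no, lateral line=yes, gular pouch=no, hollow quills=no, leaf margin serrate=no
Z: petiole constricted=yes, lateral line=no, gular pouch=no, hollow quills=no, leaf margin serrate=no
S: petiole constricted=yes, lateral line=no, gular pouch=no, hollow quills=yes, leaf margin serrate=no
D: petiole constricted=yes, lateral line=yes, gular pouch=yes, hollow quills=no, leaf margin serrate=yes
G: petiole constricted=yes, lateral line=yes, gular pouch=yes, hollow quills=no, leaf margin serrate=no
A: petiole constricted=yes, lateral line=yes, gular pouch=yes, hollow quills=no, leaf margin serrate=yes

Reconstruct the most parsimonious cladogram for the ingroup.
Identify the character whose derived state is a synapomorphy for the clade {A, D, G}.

Character polarity is set by the outgroup: the derived state is whichever differs from the outgroup's state, so for lateral line the derived state is 'no', and for the remaining characters it is 'yes'.
petiole constricted (derived state 'yes') is shared by all ingroup taxa — unites the whole ingroup.
lateral line (derived state 'no') is shared by S and Z — a synapomorphy uniting that clade.
gular pouch (derived state 'yes') is shared by A, D, and G — a synapomorphy uniting that clade.
hollow quills: derived state 'yes' in S only — an autapomorphy, so it tells us nothing about relationships among taxa.
leaf margin serrate: derived state 'yes' in A and D only — synapomorphy for {A, D}.
Most parsimonious ingroup topology: ((Z,S),((D,A),G)).
The clade {A, D, G} is supported by gular pouch: its derived state 'yes' occurs in exactly those taxa and in no other taxon (including the outgroup).

gular pouch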